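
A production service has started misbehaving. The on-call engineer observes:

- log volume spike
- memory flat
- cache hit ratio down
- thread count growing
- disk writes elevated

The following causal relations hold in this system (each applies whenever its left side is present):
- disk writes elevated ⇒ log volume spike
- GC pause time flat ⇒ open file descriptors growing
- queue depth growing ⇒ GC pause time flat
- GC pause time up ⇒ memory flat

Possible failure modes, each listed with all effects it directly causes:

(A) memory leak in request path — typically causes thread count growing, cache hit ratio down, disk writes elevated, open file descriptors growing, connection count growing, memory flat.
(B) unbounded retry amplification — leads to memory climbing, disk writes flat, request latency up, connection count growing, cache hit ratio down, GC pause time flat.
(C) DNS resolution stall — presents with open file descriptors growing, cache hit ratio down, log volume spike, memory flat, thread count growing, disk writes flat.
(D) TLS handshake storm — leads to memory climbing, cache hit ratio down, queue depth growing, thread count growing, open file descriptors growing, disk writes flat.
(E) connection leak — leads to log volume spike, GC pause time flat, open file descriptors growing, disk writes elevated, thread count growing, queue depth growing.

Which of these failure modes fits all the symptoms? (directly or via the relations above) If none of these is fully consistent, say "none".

Checking each candidate against the observations:
(A) memory leak in request path — log volume spike + (via disk writes elevated → log volume spike); memory flat +; cache hit ratio down +; thread count growing +; disk writes elevated +
(B) unbounded retry amplification — log volume spike -; memory flat -; cache hit ratio down +; thread count growing -; disk writes elevated -
(C) DNS resolution stall — log volume spike +; memory flat +; cache hit ratio down +; thread count growing +; disk writes elevated -
(D) TLS handshake storm — fails on log volume spike, memory flat, disk writes elevated (predicts memory climbing, not memory flat; predicts disk writes flat, not disk writes elevated)
(E) connection leak — log volume spike +; memory flat -; cache hit ratio down -; thread count growing +; disk writes elevated +
(A) is the only candidate with no mismatches.

A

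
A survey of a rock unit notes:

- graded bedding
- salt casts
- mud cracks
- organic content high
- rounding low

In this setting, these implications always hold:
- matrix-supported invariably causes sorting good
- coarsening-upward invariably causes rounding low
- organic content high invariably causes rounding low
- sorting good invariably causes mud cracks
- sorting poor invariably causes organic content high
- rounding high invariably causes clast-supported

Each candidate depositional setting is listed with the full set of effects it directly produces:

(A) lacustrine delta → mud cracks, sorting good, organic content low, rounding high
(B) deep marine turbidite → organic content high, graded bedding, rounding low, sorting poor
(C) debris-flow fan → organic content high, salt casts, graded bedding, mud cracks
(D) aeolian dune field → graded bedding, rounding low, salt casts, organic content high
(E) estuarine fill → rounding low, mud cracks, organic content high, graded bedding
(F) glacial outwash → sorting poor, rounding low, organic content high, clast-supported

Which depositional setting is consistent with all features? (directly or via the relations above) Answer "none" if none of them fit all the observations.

Testing each hypothesis:
(A) lacustrine delta — graded bedding -; salt casts -; mud cracks +; organic content high -; rounding low -
(B) deep marine turbidite — does not account for salt casts, mud cracks
(C) debris-flow fan — graded bedding +; salt casts +; mud cracks +; organic content high +; rounding low + (through organic content high → rounding low)
(D) aeolian dune field — graded bedding +; salt casts +; mud cracks -; organic content high +; rounding low +
(E) estuarine fill — graded bedding +; salt casts -; mud cracks +; organic content high +; rounding low +
(F) glacial outwash — does not account for graded bedding, salt casts, mud cracks
(C) alone accounts for all the evidence.

C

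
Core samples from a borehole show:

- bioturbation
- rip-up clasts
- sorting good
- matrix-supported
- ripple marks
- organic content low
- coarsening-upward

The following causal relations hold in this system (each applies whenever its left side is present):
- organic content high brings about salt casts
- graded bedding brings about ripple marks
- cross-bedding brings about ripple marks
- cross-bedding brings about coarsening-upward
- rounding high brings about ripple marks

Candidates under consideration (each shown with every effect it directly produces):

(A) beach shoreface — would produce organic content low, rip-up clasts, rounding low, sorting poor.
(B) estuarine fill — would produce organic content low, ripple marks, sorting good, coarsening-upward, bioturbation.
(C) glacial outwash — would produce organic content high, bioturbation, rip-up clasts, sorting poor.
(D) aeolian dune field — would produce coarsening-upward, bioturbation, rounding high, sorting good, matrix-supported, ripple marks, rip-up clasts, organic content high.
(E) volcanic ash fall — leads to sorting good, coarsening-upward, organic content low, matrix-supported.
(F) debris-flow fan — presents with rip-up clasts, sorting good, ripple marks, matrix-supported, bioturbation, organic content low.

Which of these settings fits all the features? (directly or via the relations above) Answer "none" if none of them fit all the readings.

none

Checking each candidate against the observations:
(A) beach shoreface — bioturbation NO; rip-up clasts yes; sorting good NO; matrix-supported NO; ripple marks NO; organic content low yes; coarsening-upward NO
(B) estuarine fill — bioturbation yes; rip-up clasts NO; sorting good yes; matrix-supported NO; ripple marks yes; organic content low yes; coarsening-upward yes
(C) glacial outwash — fails on sorting good, matrix-supported, ripple marks, organic content low, coarsening-upward (predicts sorting poor, not sorting good; predicts organic content high, not organic content low)
(D) aeolian dune field — bioturbation yes; rip-up clasts yes; sorting good yes; matrix-supported yes; ripple marks yes; organic content low NO; coarsening-upward yes
(E) volcanic ash fall — does not account for bioturbation, rip-up clasts, ripple marks
(F) debris-flow fan — does not account for coarsening-upward
Every candidate fails on at least one observation.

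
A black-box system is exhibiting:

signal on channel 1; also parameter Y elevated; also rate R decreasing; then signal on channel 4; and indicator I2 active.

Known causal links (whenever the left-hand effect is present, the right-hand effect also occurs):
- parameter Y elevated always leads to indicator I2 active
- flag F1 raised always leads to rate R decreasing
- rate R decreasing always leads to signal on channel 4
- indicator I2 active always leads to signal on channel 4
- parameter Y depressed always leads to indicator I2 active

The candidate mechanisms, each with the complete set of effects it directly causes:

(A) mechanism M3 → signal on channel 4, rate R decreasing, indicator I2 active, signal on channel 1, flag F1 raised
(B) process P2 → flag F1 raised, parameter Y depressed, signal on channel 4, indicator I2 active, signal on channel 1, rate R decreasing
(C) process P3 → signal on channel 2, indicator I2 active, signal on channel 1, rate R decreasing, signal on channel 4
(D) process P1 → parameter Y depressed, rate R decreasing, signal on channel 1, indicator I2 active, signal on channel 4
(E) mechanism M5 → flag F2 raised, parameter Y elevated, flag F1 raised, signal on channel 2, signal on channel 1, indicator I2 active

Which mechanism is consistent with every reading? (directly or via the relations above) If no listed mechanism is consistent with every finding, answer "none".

Per-candidate check:
(A) mechanism M3 — signal on channel 1 yes; parameter Y elevated NO; rate R decreasing yes; signal on channel 4 yes; indicator I2 active yes
(B) process P2 — fails on parameter Y elevated (predicts parameter Y depressed, not parameter Y elevated)
(C) process P3 — does not account for parameter Y elevated
(D) process P1 — signal on channel 1 yes; parameter Y elevated NO; rate R decreasing yes; signal on channel 4 yes; indicator I2 active yes
(E) mechanism M5 — signal on channel 1 yes; parameter Y elevated yes; rate R decreasing yes (via flag F1 raised → rate R decreasing); signal on channel 4 yes (via indicator I2 active → signal on channel 4); indicator I2 active yes
(E) alone accounts for all the evidence.

E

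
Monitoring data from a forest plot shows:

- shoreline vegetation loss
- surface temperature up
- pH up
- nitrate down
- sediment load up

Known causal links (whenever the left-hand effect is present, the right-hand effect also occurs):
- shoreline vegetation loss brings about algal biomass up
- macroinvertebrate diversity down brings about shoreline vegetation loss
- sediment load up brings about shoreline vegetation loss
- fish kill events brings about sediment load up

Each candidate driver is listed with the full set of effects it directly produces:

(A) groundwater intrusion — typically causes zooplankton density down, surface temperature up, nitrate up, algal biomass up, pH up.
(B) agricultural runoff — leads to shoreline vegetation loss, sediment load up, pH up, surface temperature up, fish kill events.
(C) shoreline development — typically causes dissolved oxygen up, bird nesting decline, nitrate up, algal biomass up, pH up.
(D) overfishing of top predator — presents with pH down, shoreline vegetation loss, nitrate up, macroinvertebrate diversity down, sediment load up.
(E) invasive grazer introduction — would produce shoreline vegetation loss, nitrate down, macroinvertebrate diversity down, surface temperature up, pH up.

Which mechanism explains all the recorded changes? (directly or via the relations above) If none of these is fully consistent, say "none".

none

Checking each candidate against the observations:
(A) groundwater intrusion — fails on shoreline vegetation loss, nitrate down, sediment load up (predicts nitrate up, not nitrate down)
(B) agricultural runoff — shoreline vegetation loss match; surface temperature up match; pH up match; nitrate down miss; sediment load up match
(C) shoreline development — fails on shoreline vegetation loss, surface temperature up, nitrate down, sediment load up (predicts nitrate up, not nitrate down)
(D) overfishing of top predator — shoreline vegetation loss match; surface temperature up miss; pH up miss; nitrate down miss; sediment load up match
(E) invasive grazer introduction — does not account for sediment load up
None of the listed candidates fits everything.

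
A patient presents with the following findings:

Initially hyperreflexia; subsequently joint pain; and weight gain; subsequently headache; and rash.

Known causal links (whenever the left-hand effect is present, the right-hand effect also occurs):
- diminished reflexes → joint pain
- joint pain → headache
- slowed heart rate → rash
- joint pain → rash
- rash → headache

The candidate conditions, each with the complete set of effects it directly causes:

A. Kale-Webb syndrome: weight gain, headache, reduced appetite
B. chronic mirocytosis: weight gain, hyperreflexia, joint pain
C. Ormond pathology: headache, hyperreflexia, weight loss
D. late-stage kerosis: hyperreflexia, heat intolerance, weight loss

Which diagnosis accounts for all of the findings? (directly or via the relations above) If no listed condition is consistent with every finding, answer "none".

B

Checking each candidate against the observations:
(A) Kale-Webb syndrome — hyperreflexia miss; joint pain miss; weight gain match; headache match; rash miss
(B) chronic mirocytosis — accounts for every observation (headache by joint pain → headache)
(C) Ormond pathology — fails on joint pain, weight gain, rash (predicts weight loss, not weight gain)
(D) late-stage kerosis — hyperreflexia match; joint pain miss; weight gain miss; headache miss; rash miss
Only (B) is consistent with every observation.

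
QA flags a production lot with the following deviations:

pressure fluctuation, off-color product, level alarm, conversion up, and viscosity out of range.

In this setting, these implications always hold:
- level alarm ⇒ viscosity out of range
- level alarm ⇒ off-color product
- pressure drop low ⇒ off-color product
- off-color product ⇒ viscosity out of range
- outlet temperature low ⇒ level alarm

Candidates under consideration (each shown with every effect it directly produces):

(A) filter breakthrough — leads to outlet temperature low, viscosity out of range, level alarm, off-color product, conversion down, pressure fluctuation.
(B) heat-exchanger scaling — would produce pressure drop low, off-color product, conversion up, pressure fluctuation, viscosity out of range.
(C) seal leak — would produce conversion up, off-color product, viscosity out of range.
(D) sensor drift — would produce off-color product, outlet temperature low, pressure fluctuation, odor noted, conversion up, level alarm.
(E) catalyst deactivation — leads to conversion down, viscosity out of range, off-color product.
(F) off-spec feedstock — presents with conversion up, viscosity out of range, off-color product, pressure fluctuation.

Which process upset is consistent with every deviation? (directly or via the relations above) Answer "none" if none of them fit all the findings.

D

Testing each hypothesis:
(A) filter breakthrough — fails on conversion up (predicts conversion down, not conversion up)
(B) heat-exchanger scaling — pressure fluctuation ✓; off-color product ✓; level alarm ✗; conversion up ✓; viscosity out of range ✓
(C) seal leak — does not account for pressure fluctuation, level alarm
(D) sensor drift — pressure fluctuation ✓; off-color product ✓; level alarm ✓; conversion up ✓; viscosity out of range ✓ (via level alarm → viscosity out of range)
(E) catalyst deactivation — pressure fluctuation ✗; off-color product ✓; level alarm ✗; conversion up ✗; viscosity out of range ✓
(F) off-spec feedstock — pressure fluctuation ✓; off-color product ✓; level alarm ✗; conversion up ✓; viscosity out of range ✓
(D) is the only candidate with no mismatches.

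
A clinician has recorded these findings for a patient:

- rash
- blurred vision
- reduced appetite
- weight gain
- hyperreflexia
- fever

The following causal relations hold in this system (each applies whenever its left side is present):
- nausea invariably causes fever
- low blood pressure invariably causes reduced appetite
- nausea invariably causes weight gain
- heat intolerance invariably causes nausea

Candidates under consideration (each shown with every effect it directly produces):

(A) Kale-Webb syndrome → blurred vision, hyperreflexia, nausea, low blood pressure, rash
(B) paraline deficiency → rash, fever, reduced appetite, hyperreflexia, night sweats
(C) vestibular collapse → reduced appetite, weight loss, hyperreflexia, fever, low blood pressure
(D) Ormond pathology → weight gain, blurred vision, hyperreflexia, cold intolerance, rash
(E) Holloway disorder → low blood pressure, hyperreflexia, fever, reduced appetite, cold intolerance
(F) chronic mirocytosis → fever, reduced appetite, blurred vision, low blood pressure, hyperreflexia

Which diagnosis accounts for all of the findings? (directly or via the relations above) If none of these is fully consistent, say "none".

A

Per-candidate check:
(A) Kale-Webb syndrome — rash ✓; blurred vision ✓; reduced appetite ✓ (by low blood pressure → reduced appetite); weight gain ✓ (by nausea → weight gain); hyperreflexia ✓; fever ✓ (by nausea → fever)
(B) paraline deficiency — rash ✓; blurred vision ✗; reduced appetite ✓; weight gain ✗; hyperreflexia ✓; fever ✓
(C) vestibular collapse — rash ✗; blurred vision ✗; reduced appetite ✓; weight gain ✗; hyperreflexia ✓; fever ✓
(D) Ormond pathology — rash ✓; blurred vision ✓; reduced appetite ✗; weight gain ✓; hyperreflexia ✓; fever ✗
(E) Holloway disorder — does not account for rash, blurred vision, weight gain
(F) chronic mirocytosis — rash ✗; blurred vision ✓; reduced appetite ✓; weight gain ✗; hyperreflexia ✓; fever ✓
(A) alone accounts for all the evidence.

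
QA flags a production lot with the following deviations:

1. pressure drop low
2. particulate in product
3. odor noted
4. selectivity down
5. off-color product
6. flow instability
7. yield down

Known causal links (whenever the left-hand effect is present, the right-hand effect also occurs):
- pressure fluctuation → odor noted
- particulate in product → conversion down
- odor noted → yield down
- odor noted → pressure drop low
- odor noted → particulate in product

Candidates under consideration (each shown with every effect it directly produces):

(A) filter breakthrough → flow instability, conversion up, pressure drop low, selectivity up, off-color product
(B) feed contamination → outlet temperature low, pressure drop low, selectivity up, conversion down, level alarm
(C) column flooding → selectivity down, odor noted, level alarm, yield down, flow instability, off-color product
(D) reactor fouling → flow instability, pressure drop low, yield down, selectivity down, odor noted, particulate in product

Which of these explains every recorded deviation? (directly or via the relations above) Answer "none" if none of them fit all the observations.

C

For each candidate, compare predicted effects to what was observed:
(A) filter breakthrough — pressure drop low match; particulate in product miss; odor noted miss; selectivity down miss; off-color product match; flow instability match; yield down miss
(B) feed contamination — pressure drop low match; particulate in product miss; odor noted miss; selectivity down miss; off-color product miss; flow instability miss; yield down miss
(C) column flooding — accounts for every observation (pressure drop low by odor noted → pressure drop low)
(D) reactor fouling — pressure drop low match; particulate in product match; odor noted match; selectivity down match; off-color product miss; flow instability match; yield down match
(C) alone accounts for all the evidence.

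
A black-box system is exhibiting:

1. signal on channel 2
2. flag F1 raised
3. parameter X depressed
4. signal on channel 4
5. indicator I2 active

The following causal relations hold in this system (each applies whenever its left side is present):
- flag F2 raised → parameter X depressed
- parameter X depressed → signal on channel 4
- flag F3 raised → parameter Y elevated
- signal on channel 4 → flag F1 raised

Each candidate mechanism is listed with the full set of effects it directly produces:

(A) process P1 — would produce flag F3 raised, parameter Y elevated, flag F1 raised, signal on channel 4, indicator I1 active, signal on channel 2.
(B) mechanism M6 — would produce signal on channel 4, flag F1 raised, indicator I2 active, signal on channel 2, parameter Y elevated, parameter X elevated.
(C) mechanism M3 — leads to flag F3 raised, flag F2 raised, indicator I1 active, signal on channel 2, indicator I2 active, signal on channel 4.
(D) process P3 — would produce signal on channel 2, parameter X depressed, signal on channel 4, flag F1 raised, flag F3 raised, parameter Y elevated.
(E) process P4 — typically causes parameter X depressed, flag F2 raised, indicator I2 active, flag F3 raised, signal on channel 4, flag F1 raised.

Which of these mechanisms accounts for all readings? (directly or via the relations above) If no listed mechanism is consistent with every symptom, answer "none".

For each candidate, compare predicted effects to what was observed:
(A) process P1 — does not account for parameter X depressed, indicator I2 active
(B) mechanism M6 — signal on channel 2 +; flag F1 raised +; parameter X depressed -; signal on channel 4 +; indicator I2 active +
(C) mechanism M3 — accounts for every observation (flag F1 raised through signal on channel 4 → flag F1 raised)
(D) process P3 — signal on channel 2 +; flag F1 raised +; parameter X depressed +; signal on channel 4 +; indicator I2 active -
(E) process P4 — signal on channel 2 -; flag F1 raised +; parameter X depressed +; signal on channel 4 +; indicator I2 active +
(C) alone accounts for all the evidence.

C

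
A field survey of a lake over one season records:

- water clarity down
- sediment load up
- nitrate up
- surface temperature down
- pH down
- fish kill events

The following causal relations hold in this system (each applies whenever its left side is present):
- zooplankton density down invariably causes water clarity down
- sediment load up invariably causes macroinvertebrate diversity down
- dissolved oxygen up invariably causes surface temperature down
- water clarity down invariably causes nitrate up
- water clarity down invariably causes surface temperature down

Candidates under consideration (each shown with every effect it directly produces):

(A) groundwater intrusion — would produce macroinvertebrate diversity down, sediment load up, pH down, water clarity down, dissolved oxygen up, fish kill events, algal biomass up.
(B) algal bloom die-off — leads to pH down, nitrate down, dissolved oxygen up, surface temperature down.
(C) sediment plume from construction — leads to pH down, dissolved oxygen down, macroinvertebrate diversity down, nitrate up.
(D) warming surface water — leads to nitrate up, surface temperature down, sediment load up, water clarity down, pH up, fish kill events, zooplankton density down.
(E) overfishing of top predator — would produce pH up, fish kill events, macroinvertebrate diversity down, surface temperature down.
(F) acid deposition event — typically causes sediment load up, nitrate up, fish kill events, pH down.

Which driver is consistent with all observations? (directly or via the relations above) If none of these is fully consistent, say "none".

A

Checking each candidate against the observations:
(A) groundwater intrusion — accounts for every observation (nitrate up by water clarity down → nitrate up)
(B) algal bloom die-off — fails on water clarity down, sediment load up, nitrate up, fish kill events (predicts nitrate down, not nitrate up)
(C) sediment plume from construction — does not account for water clarity down, sediment load up, surface temperature down, fish kill events
(D) warming surface water — fails on pH down (predicts pH up, not pH down)
(E) overfishing of top predator — fails on water clarity down, sediment load up, nitrate up, pH down (predicts pH up, not pH down)
(F) acid deposition event — does not account for water clarity down, surface temperature down
(A) is the only candidate with no mismatches.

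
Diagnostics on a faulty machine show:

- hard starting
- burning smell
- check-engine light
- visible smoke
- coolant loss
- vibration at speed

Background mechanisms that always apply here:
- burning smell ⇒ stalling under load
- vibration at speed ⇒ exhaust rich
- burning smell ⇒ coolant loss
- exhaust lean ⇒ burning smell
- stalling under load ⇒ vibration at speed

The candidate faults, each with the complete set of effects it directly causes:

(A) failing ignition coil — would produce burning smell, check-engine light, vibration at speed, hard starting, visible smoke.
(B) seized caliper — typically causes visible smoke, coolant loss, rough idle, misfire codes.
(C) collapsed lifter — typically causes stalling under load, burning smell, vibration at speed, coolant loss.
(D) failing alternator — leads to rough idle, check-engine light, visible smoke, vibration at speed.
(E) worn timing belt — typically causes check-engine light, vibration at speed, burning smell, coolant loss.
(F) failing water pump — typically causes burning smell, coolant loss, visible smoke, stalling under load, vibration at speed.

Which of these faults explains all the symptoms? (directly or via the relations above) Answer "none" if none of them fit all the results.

Per-candidate check:
(A) failing ignition coil — hard starting match; burning smell match; check-engine light match; visible smoke match; coolant loss match (via burning smell → coolant loss); vibration at speed match
(B) seized caliper — does not account for hard starting, burning smell, check-engine light, vibration at speed
(C) collapsed lifter — hard starting miss; burning smell match; check-engine light miss; visible smoke miss; coolant loss match; vibration at speed match
(D) failing alternator — does not account for hard starting, burning smell, coolant loss
(E) worn timing belt — does not account for hard starting, visible smoke
(F) failing water pump — does not account for hard starting, check-engine light
Only (A) is consistent with every observation.

A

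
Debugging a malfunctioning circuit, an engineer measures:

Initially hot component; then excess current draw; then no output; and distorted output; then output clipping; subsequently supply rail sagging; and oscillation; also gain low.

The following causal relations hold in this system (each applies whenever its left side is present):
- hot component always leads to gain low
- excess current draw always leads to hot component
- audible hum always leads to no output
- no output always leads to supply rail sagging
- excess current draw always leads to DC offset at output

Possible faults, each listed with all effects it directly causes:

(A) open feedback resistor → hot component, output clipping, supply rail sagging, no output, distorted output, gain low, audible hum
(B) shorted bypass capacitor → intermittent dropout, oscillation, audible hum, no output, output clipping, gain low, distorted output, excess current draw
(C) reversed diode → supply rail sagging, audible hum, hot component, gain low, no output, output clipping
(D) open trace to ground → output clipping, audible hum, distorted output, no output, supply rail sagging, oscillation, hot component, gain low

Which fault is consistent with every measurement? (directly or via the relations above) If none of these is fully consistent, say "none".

Checking each candidate against the observations:
(A) open feedback resistor — hot component match; excess current draw miss; no output match; distorted output match; output clipping match; supply rail sagging match; oscillation miss; gain low match
(B) shorted bypass capacitor — accounts for every observation (hot component via excess current draw → hot component)
(C) reversed diode — hot component match; excess current draw miss; no output match; distorted output miss; output clipping match; supply rail sagging match; oscillation miss; gain low match
(D) open trace to ground — hot component match; excess current draw miss; no output match; distorted output match; output clipping match; supply rail sagging match; oscillation match; gain low match
(B) alone accounts for all the evidence.

B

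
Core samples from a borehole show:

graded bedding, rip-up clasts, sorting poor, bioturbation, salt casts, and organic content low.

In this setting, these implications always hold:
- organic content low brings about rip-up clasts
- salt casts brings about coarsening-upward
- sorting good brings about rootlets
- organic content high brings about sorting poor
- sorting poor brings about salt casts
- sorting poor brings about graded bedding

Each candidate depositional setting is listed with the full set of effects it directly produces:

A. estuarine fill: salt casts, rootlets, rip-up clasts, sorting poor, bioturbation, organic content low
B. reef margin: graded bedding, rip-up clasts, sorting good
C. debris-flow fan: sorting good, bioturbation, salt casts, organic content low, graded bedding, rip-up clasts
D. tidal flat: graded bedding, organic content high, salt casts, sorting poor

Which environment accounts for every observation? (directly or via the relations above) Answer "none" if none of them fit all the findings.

Testing each hypothesis:
(A) estuarine fill — graded bedding + (through sorting poor → graded bedding); rip-up clasts +; sorting poor +; bioturbation +; salt casts +; organic content low +
(B) reef margin — graded bedding +; rip-up clasts +; sorting poor -; bioturbation -; salt casts -; organic content low -
(C) debris-flow fan — graded bedding +; rip-up clasts +; sorting poor -; bioturbation +; salt casts +; organic content low +
(D) tidal flat — graded bedding +; rip-up clasts -; sorting poor +; bioturbation -; salt casts +; organic content low -
(A) is the only candidate with no mismatches.

A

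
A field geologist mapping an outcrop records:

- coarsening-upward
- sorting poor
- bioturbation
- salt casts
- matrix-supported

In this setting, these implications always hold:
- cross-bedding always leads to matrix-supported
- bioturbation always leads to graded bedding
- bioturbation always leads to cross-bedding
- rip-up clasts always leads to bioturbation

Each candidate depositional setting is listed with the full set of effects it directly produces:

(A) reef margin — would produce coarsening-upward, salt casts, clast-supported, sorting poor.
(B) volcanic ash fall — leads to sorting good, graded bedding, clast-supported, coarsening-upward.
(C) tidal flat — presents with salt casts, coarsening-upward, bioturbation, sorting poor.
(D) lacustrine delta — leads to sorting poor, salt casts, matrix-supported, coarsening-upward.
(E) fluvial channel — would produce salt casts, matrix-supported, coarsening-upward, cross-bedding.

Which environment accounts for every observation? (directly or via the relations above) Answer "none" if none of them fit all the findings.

Per-candidate check:
(A) reef margin — fails on bioturbation, matrix-supported (predicts clast-supported, not matrix-supported)
(B) volcanic ash fall — coarsening-upward yes; sorting poor NO; bioturbation NO; salt casts NO; matrix-supported NO
(C) tidal flat — coarsening-upward yes; sorting poor yes; bioturbation yes; salt casts yes; matrix-supported yes (via bioturbation → cross-bedding → matrix-supported)
(D) lacustrine delta — coarsening-upward yes; sorting poor yes; bioturbation NO; salt casts yes; matrix-supported yes
(E) fluvial channel — coarsening-upward yes; sorting poor NO; bioturbation NO; salt casts yes; matrix-supported yes
(C) is the only candidate with no mismatches.

C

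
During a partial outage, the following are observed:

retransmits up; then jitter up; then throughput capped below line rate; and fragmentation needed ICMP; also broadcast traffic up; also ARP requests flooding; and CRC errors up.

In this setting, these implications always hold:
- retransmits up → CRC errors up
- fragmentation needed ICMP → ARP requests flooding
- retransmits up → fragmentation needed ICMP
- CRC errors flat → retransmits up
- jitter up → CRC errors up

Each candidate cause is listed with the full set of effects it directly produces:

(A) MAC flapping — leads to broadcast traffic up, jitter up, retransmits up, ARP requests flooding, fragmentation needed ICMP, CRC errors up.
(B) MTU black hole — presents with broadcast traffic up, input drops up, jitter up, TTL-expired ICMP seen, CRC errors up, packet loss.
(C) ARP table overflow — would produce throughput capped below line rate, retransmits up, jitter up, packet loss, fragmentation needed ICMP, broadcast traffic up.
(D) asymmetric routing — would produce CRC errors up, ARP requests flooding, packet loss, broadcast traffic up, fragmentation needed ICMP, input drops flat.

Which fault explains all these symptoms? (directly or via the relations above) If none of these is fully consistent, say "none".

For each candidate, compare predicted effects to what was observed:
(A) MAC flapping — retransmits up yes; jitter up yes; throughput capped below line rate NO; fragmentation needed ICMP yes; broadcast traffic up yes; ARP requests flooding yes; CRC errors up yes
(B) MTU black hole — retransmits up NO; jitter up yes; throughput capped below line rate NO; fragmentation needed ICMP NO; broadcast traffic up yes; ARP requests flooding NO; CRC errors up yes
(C) ARP table overflow — retransmits up yes; jitter up yes; throughput capped below line rate yes; fragmentation needed ICMP yes; broadcast traffic up yes; ARP requests flooding yes (through fragmentation needed ICMP → ARP requests flooding); CRC errors up yes (through retransmits up → CRC errors up)
(D) asymmetric routing — does not account for retransmits up, jitter up, throughput capped below line rate
(C) is the only candidate with no mismatches.

C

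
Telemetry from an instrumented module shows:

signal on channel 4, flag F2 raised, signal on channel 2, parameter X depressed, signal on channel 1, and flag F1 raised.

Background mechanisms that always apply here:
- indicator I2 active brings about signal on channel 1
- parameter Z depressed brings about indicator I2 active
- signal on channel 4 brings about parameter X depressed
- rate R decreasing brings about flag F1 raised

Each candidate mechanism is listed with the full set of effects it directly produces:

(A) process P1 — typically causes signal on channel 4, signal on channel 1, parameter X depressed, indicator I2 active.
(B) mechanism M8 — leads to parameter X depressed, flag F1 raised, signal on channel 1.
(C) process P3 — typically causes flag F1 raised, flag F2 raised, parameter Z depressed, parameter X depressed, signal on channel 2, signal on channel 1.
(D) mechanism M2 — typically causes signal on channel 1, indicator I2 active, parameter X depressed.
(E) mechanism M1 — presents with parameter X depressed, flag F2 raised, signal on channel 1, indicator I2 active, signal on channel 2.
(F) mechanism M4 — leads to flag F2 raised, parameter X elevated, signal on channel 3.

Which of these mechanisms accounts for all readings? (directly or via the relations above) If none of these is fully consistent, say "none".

none

For each candidate, compare predicted effects to what was observed:
(A) process P1 — signal on channel 4 yes; flag F2 raised NO; signal on channel 2 NO; parameter X depressed yes; signal on channel 1 yes; flag F1 raised NO
(B) mechanism M8 — signal on channel 4 NO; flag F2 raised NO; signal on channel 2 NO; parameter X depressed yes; signal on channel 1 yes; flag F1 raised yes
(C) process P3 — does not account for signal on channel 4
(D) mechanism M2 — does not account for signal on channel 4, flag F2 raised, signal on channel 2, flag F1 raised
(E) mechanism M1 — does not account for signal on channel 4, flag F1 raised
(F) mechanism M4 — fails on signal on channel 4, signal on channel 2, parameter X depressed, signal on channel 1, flag F1 raised (predicts parameter X elevated, not parameter X depressed)
Every candidate fails on at least one observation.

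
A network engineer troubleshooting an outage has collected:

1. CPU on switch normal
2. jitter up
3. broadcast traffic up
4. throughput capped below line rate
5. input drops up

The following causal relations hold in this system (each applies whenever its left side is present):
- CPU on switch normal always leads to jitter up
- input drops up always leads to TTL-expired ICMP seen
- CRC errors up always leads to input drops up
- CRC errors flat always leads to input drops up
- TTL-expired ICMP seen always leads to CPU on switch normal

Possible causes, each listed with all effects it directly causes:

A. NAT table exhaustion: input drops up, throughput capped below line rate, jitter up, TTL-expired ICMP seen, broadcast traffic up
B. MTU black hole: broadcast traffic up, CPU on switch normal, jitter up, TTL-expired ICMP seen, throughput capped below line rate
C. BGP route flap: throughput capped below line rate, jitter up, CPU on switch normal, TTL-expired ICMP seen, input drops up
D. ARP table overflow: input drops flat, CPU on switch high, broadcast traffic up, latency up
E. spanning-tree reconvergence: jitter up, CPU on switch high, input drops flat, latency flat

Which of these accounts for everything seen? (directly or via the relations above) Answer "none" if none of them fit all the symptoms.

Checking each candidate against the observations:
(A) NAT table exhaustion — CPU on switch normal yes (via TTL-expired ICMP seen → CPU on switch normal); jitter up yes; broadcast traffic up yes; throughput capped below line rate yes; input drops up yes
(B) MTU black hole — does not account for input drops up
(C) BGP route flap — does not account for broadcast traffic up
(D) ARP table overflow — CPU on switch normal NO; jitter up NO; broadcast traffic up yes; throughput capped below line rate NO; input drops up NO
(E) spanning-tree reconvergence — fails on CPU on switch normal, broadcast traffic up, throughput capped below line rate, input drops up (predicts CPU on switch high, not CPU on switch normal; predicts input drops flat, not input drops up)
Only (A) is consistent with every observation.

A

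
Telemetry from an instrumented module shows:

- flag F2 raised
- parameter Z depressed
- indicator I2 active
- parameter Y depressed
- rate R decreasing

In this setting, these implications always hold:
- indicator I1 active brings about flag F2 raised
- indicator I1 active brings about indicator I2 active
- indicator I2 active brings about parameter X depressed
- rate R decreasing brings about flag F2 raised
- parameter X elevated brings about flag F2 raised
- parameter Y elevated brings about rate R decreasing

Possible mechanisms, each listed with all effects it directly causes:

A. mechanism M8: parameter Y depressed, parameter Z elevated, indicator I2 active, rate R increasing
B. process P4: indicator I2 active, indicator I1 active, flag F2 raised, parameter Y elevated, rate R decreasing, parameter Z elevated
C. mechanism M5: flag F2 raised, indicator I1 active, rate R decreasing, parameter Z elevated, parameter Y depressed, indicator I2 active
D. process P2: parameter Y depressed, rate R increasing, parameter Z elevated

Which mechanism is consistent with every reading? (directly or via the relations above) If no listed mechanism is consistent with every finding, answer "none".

none

Testing each hypothesis:
(A) mechanism M8 — flag F2 raised -; parameter Z depressed -; indicator I2 active +; parameter Y depressed +; rate R decreasing -
(B) process P4 — flag F2 raised +; parameter Z depressed -; indicator I2 active +; parameter Y depressed -; rate R decreasing +
(C) mechanism M5 — flag F2 raised +; parameter Z depressed -; indicator I2 active +; parameter Y depressed +; rate R decreasing +
(D) process P2 — flag F2 raised -; parameter Z depressed -; indicator I2 active -; parameter Y depressed +; rate R decreasing -
None of the listed candidates fits everything.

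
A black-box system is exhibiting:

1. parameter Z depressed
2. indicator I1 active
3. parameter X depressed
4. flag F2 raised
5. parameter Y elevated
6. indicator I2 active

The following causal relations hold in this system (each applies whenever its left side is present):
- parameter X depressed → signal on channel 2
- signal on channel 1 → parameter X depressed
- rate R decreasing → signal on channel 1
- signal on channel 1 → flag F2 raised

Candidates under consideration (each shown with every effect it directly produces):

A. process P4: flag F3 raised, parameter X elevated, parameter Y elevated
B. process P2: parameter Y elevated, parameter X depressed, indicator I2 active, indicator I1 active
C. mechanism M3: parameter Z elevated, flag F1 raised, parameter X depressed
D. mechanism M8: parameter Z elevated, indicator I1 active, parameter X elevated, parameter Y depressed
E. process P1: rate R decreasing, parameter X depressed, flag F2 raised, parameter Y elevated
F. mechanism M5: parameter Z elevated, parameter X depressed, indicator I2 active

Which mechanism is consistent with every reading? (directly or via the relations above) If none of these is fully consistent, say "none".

none

Per-candidate check:
(A) process P4 — fails on parameter Z depressed, indicator I1 active, parameter X depressed, flag F2 raised, indicator I2 active (predicts parameter X elevated, not parameter X depressed)
(B) process P2 — parameter Z depressed miss; indicator I1 active match; parameter X depressed match; flag F2 raised miss; parameter Y elevated match; indicator I2 active match
(C) mechanism M3 — fails on parameter Z depressed, indicator I1 active, flag F2 raised, parameter Y elevated, indicator I2 active (predicts parameter Z elevated, not parameter Z depressed)
(D) mechanism M8 — parameter Z depressed miss; indicator I1 active match; parameter X depressed miss; flag F2 raised miss; parameter Y elevated miss; indicator I2 active miss
(E) process P1 — does not account for parameter Z depressed, indicator I1 active, indicator I2 active
(F) mechanism M5 — parameter Z depressed miss; indicator I1 active miss; parameter X depressed match; flag F2 raised miss; parameter Y elevated miss; indicator I2 active match
None of the listed candidates fits everything.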